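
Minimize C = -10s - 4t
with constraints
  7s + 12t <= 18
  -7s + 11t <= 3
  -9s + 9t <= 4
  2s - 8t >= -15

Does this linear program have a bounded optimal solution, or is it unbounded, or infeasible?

unbounded

From the feasible point (162/161, 21/23), moving in the direction (12, -7) keeps every constraint satisfied while C decreases without bound.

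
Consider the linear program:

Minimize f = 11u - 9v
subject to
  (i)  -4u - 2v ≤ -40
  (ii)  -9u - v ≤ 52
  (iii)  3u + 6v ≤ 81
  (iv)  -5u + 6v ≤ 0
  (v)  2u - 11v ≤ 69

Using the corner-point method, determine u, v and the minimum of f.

At the optimal vertex, -4u - 2v = -40 and -5u + 6v = 0.
Solving simultaneously gives u = 120/17, v = 100/17.

u = 120/17, v = 100/17, minimum f = 420/17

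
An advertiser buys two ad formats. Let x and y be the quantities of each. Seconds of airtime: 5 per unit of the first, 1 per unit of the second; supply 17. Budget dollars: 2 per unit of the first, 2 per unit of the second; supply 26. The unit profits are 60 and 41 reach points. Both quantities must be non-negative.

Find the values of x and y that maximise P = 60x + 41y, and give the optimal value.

x = 1, y = 12, maximum P = 552

Extreme points and P = 60x + 41y:
  (0, 0) → P = 0
  (0, 13) → P = 533
  (17/5, 0) → P = 204
  (1, 12) → P = 552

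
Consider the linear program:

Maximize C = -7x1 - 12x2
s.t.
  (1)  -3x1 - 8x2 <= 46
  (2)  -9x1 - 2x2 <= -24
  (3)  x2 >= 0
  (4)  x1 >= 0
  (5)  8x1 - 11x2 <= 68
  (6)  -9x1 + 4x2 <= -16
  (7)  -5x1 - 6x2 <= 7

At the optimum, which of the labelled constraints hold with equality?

Feasible corners and C = -7x1 - 12x2:
  (8/3, 0) → C = -56/3
  (64/27, 4/3) → C = -880/27
  (17/2, 0) → C = -119/2
The feasible region is unbounded (it extends along (4, 9), (11, 8)), but C strictly decreases along every unbounded feasible direction, so there is no improving ray and the maximum is attained at a vertex.

The maximum is at (8/3, 0). Substituting into each constraint, equality holds for (2) and (3); the remaining constraints have slack.

(2) and (3)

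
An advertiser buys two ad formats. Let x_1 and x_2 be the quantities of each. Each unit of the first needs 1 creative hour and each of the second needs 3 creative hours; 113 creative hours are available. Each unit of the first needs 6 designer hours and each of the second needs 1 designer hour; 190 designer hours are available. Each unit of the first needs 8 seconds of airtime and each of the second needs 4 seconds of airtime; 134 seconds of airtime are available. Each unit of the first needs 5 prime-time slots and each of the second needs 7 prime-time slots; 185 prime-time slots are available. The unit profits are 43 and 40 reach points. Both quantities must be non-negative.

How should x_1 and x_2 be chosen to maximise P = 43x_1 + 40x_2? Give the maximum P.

Corner points and P = 43x_1 + 40x_2:
  (0, 0) → P = 0
  (0, 185/7) → P = 7400/7
  (67/4, 0) → P = 2881/4
  (11/2, 45/2) → P = 2273/2

x_1 = 11/2, x_2 = 45/2, maximum P = 2273/2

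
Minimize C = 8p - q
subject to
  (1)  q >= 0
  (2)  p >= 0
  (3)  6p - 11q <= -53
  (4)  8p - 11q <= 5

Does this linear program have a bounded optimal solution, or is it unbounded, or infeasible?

From the feasible point (0, 53/11), moving in the direction (0, 1) keeps every constraint satisfied while C decreases without bound.

unbounded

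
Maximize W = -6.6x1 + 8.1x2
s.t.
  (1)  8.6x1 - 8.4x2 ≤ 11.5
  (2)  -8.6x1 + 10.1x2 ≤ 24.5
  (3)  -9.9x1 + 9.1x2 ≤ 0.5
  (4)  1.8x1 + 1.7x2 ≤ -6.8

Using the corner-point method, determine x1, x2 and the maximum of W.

Feasible corners and W = -6.6x1 + 8.1x2:
  (-311/14, -2363/98) → W = -47721/980
  (-3757/2974, -3959/1487) → W = -98349/7435
  (-17/9, -2) → W = -56/15

The binding constraints are -9.9x1 + 9.1x2 = 0.5 and 1.8x1 + 1.7x2 = -6.8.
Solving simultaneously gives x1 = -17/9, x2 = -2.

x1 = -17/9, x2 = -2, maximum W = -56/15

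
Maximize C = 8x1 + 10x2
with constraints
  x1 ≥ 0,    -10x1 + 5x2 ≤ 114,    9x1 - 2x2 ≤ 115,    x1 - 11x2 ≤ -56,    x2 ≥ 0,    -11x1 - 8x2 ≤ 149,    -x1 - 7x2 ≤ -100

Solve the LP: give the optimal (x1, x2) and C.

x1 = 803/25, x2 = 2176/25, maximum C = 28184/25

Extreme points and C = 8x1 + 10x2:
  (0, 114/5) → C = 228
  (0, 100/7) → C = 1000/7
  (803/25, 2176/25) → C = 28184/25
  (201/13, 157/13) → C = 3178/13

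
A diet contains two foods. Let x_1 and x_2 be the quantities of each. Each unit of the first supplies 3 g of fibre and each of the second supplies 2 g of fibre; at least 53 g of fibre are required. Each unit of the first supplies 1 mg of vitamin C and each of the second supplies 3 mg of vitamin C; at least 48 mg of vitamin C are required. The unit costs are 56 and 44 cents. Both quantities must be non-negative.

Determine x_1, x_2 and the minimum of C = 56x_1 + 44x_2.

x_1 = 9, x_2 = 13, minimum C = 1076

The feasible region is unbounded (it extends along (0, 1), (1, 0)), but C strictly increases along every unbounded feasible direction, so there is no improving ray and the minimum is attained at a vertex.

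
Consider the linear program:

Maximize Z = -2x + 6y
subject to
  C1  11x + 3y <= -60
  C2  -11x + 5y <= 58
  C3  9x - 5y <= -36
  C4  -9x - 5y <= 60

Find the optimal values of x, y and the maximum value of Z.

Vertices and Z = -2x + 6y:
  (-237/44, -1/4) → Z = 102/11
  (-204/41, -72/41) → Z = -24/41
  (-59/10, -69/50) → Z = 88/25
  (-16/3, -12/5) → Z = -56/15

x = -237/44, y = -1/4, maximum Z = 102/11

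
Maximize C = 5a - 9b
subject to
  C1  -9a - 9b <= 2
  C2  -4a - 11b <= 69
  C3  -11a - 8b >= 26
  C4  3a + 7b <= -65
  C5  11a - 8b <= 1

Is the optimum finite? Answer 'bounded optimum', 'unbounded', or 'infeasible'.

The boundaries -9a - 9b = 2 and -11a - 8b = 26 meet at (-218/27, 212/27), but that point violates 3a + 7b ≤ -65. Every candidate vertex is excluded by some other constraint, so the feasible region is empty.

infeasible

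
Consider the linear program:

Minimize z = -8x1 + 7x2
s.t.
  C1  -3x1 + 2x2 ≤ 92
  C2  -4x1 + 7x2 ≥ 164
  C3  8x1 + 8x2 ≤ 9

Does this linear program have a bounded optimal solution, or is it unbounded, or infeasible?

bounded optimum

Feasible corners and z = -8x1 + 7x2:
  (-316/13, 124/13) → z = 3396/13
  (-359/20, 763/40) → z = 2217/8
  (-1249/88, 337/22) → z = 4857/22
The feasible region has finitely many vertices and no improving ray; the minimum is 4857/22 at (-1249/88, 337/22).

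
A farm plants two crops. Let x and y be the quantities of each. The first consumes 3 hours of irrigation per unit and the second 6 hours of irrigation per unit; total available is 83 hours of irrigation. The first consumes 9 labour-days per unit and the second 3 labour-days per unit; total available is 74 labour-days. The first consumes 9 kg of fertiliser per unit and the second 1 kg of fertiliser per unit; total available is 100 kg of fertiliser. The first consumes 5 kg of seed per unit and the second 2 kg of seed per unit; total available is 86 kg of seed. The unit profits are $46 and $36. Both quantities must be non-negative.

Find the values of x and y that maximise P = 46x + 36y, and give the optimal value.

Vertices and P = 46x + 36y:
  (0, 0) → P = 0
  (0, 83/6) → P = 498
  (74/9, 0) → P = 3404/9
  (13/3, 35/3) → P = 1858/3

x = 13/3, y = 35/3, maximum P = 1858/3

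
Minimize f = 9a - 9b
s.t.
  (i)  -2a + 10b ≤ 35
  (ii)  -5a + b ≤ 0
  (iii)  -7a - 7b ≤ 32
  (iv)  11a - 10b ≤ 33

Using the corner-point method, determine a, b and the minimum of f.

Corner points and f = 9a - 9b:
  (35/48, 175/48) → f = -105/4
  (68/9, 451/90) → f = 229/10
  (-16/21, -80/21) → f = 192/7
  (-89/147, -583/147) → f = 1482/49

The optimum lies where -2a + 10b = 35 and -5a + b = 0.
Solving simultaneously gives a = 35/48, b = 175/48.

a = 35/48, b = 175/48, minimum f = -105/4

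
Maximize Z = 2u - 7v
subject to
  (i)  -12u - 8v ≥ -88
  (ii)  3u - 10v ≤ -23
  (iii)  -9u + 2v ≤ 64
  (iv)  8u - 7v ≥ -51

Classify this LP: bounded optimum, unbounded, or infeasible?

Vertices and Z = 2u - 7v:
  (29/6, 15/4) → Z = -199/12
  (52/37, 329/37) → Z = -2199/37
  (-349/59, 31/59) → Z = -915/59
The feasible region has finitely many vertices and no improving ray; the maximum is -915/59 at (-349/59, 31/59).

bounded optimum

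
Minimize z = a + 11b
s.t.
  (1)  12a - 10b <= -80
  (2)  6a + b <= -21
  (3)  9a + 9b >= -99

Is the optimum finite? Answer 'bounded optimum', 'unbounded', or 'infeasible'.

Vertices and z = a + 11b:
  (-145/36, 19/6) → z = 1109/36
  (-95/11, -26/11) → z = -381/11
The feasible region has finitely many vertices and no improving ray; the minimum is -381/11 at (-95/11, -26/11).

bounded optimum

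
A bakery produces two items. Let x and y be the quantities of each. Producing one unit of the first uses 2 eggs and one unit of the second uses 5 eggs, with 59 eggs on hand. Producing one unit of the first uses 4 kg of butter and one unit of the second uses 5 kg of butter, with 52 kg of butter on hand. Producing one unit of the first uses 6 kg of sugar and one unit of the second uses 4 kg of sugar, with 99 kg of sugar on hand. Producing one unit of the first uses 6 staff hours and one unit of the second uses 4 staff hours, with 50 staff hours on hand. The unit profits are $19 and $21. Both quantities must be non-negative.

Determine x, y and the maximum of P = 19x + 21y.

At the optimal vertex, 4x + 5y = 52 and 6x + 4y = 50.
Solving simultaneously gives x = 3, y = 8.

x = 3, y = 8, maximum P = 225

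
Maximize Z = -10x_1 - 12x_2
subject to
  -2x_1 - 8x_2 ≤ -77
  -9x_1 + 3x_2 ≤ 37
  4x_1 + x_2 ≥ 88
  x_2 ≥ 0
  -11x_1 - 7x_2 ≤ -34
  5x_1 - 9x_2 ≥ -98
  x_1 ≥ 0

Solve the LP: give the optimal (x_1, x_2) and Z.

Feasible corners and Z = -10x_1 - 12x_2:
  (209/10, 22/5) → Z = -1309/5
  (77/2, 0) → Z = -385
  (694/41, 832/41) → Z = -16924/41
The feasible region is unbounded (it extends along (9, 5), (1, 0)), but Z strictly decreases along every unbounded feasible direction, so there is no improving ray and the maximum is attained at a vertex.

x_1 = 209/10, x_2 = 22/5, maximum Z = -1309/5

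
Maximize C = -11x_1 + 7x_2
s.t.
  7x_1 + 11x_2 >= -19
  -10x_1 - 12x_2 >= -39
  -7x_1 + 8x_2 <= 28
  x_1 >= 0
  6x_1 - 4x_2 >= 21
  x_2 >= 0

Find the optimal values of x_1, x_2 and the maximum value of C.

x_1 = 7/2, x_2 = 0, maximum C = -77/2

Vertices and C = -11x_1 + 7x_2:
  (51/14, 3/14) → C = -270/7
  (39/10, 0) → C = -429/10
  (7/2, 0) → C = -77/2

At the optimal vertex, 6x_1 - 4x_2 = 21 and x_2 = 0.
Solving simultaneously gives x_1 = 7/2, x_2 = 0.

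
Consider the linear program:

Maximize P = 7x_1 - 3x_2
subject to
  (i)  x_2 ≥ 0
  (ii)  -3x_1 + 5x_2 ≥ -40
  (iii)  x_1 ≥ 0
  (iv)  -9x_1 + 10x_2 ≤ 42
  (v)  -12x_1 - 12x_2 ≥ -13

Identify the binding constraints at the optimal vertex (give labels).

(i) and (v)

Vertices and P = 7x_1 - 3x_2:
  (0, 0) → P = 0
  (13/12, 0) → P = 91/12
  (0, 13/12) → P = -13/4

The maximum is at (13/12, 0). Substituting into each constraint, equality holds for (i) and (v); the remaining constraints have slack.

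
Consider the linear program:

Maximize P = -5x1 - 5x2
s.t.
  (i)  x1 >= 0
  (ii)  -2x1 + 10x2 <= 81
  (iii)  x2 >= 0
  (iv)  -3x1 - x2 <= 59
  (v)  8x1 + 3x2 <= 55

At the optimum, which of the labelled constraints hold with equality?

Corner points and P = -5x1 - 5x2:
  (0, 81/10) → P = -81/2
  (0, 0) → P = 0
  (307/86, 379/43) → P = -5325/86
  (55/8, 0) → P = -275/8

The maximum is at (0, 0). Substituting into each constraint, equality holds for (i) and (iii); the remaining constraints have slack.

(i) and (iii)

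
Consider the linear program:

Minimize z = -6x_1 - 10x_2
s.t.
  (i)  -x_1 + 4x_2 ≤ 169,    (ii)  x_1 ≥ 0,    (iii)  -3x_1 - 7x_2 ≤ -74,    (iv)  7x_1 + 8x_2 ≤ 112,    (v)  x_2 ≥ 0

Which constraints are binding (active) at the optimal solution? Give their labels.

(ii) and (iv)

Corner points and z = -6x_1 - 10x_2:
  (0, 74/7) → z = -740/7
  (0, 14) → z = -140
  (192/25, 182/25) → z = -2972/25

The minimum is at (0, 14). Substituting into each constraint, equality holds for (ii) and (iv); the remaining constraints have slack.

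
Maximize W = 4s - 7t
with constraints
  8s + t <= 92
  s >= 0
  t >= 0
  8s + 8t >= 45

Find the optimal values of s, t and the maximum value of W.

Corner points and W = 4s - 7t:
  (0, 92) → W = -644
  (23/2, 0) → W = 46
  (0, 45/8) → W = -315/8
  (45/8, 0) → W = 45/2

The binding constraints are 8s + t = 92 and t = 0.
Solving simultaneously gives s = 23/2, t = 0.

s = 23/2, t = 0, maximum W = 46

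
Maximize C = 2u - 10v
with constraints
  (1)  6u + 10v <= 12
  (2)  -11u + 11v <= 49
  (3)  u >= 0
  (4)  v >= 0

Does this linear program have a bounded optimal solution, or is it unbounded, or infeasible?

Extreme points and C = 2u - 10v:
  (0, 6/5) → C = -12
  (2, 0) → C = 4
  (0, 0) → C = 0
The feasible region has finitely many vertices and no improving ray; the maximum is 4 at (2, 0).

bounded optimum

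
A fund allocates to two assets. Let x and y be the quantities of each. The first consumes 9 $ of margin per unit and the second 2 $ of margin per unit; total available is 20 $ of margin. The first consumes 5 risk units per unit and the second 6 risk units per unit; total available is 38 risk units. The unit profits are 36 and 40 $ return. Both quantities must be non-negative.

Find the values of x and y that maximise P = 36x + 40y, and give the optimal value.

x = 1, y = 11/2, maximum P = 256

Extreme points and P = 36x + 40y:
  (0, 0) → P = 0
  (0, 19/3) → P = 760/3
  (20/9, 0) → P = 80
  (1, 11/2) → P = 256

The optimum lies where 9x + 2y = 20 and 5x + 6y = 38.
Solving simultaneously gives x = 1, y = 11/2.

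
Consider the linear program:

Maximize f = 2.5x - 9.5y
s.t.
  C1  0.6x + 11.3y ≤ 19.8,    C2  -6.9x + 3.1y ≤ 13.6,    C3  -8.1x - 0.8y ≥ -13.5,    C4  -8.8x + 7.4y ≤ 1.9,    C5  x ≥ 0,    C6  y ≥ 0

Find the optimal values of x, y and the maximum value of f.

x = 5/3, y = 0, maximum f = 25/6

Extreme points and f = 2.5x - 9.5y:
  (4557/3035, 5076/3035) → f = -73659/6070
  (12505/10388, 8769/5194) → f = -38671/2968
  (5/3, 0) → f = 25/6
  (0, 19/74) → f = -361/148
  (0, 0) → f = 0

The optimum lies where -8.1x - 0.8y = -13.5 and y = 0.
Solving simultaneously gives x = 5/3, y = 0.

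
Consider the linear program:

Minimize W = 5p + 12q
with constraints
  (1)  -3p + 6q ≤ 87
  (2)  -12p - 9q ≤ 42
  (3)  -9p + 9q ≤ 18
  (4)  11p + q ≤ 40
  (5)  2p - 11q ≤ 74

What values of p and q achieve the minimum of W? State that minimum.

Feasible corners and W = 5p + 12q:
  (-20/7, -6/7) → W = -172/7
  (34/25, -162/25) → W = -1774/25
  (19/6, 31/6) → W = 467/6
  (514/123, -734/123) → W = -6238/123

The optimum lies where -12p - 9q = 42 and 2p - 11q = 74.
Solving simultaneously gives p = 34/25, q = -162/25.

p = 34/25, q = -162/25, minimum W = -1774/25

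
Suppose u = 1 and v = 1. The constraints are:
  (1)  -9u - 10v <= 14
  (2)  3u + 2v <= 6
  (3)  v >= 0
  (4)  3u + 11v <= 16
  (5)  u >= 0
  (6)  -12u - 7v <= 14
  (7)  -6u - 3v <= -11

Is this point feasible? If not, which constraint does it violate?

not feasible — violates (7)

Constraint (7): -6u - 3v = -9, which is not ≤ -11. All other constraints are satisfied.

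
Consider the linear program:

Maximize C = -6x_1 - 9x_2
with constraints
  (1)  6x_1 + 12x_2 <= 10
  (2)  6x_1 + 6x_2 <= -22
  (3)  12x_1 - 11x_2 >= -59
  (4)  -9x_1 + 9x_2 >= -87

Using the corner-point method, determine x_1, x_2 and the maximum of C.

x_1 = -496/3, x_2 = -175, maximum C = 2567

The optimum lies where 12x_1 - 11x_2 = -59 and -9x_1 + 9x_2 = -87.
Solving simultaneously gives x_1 = -496/3, x_2 = -175.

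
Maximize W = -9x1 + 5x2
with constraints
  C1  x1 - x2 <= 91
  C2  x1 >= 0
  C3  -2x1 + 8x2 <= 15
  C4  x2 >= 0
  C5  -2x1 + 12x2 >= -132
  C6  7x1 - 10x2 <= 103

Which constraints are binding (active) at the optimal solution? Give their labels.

Vertices and W = -9x1 + 5x2:
  (0, 15/8) → W = 75/8
  (0, 0) → W = 0
  (487/18, 311/36) → W = -7211/36
  (103/7, 0) → W = -927/7

The maximum is at (0, 15/8). Substituting into each constraint, equality holds for C2 and C3; the remaining constraints have slack.

C2 and C3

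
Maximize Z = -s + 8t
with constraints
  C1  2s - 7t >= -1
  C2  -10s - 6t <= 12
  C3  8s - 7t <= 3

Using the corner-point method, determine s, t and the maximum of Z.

s = 2/3, t = 1/3, maximum Z = 2

Vertices and Z = -s + 8t:
  (-45/41, -7/41) → Z = -11/41
  (2/3, 1/3) → Z = 2
  (-33/59, -63/59) → Z = -471/59

The optimum lies where 2s - 7t = -1 and 8s - 7t = 3.
Solving simultaneously gives s = 2/3, t = 1/3.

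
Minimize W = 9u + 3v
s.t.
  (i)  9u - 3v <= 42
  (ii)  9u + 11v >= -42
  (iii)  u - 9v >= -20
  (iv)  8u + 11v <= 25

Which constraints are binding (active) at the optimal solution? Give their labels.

Corner points and W = 9u + 3v:
  (8/3, -6) → W = 6
  (179/41, -37/41) → W = 1500/41
  (-13/2, 3/2) → W = -54
  (5/83, 185/83) → W = 600/83

The minimum is at (-13/2, 3/2). Substituting into each constraint, equality holds for (ii) and (iii); the remaining constraints have slack.

(ii) and (iii)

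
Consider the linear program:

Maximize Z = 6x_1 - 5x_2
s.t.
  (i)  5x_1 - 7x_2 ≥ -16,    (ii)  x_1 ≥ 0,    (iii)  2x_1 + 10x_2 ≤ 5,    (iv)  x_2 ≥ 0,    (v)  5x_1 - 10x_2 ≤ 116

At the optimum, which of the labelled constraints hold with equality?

(iii) and (iv)

Feasible corners and Z = 6x_1 - 5x_2:
  (0, 1/2) → Z = -5/2
  (0, 0) → Z = 0
  (5/2, 0) → Z = 15

The maximum is at (5/2, 0). Substituting into each constraint, equality holds for (iii) and (iv); the remaining constraints have slack.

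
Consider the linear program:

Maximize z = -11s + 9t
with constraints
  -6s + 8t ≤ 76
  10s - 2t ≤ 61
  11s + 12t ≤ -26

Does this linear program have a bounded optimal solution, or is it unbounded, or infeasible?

unbounded

From the feasible point (-7, 17/4), moving in the direction (-8, -6) keeps every constraint satisfied while z increases without bound.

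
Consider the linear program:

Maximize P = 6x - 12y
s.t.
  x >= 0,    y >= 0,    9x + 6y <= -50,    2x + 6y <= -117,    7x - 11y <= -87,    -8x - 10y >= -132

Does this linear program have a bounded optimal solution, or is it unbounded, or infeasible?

The boundaries y = 0 and 2x + 6y = -117 meet at (-117/2, 0), but that point violates x ≥ 0. Every candidate vertex is excluded by some other constraint, so the feasible region is empty.

infeasible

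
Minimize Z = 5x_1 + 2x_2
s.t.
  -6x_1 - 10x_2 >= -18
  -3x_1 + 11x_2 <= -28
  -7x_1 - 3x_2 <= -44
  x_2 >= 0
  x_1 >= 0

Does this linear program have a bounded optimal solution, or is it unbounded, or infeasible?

infeasible

The boundaries -6x_1 - 10x_2 = -18 and -7x_1 - 3x_2 = -44 meet at (193/26, -69/26), but that point violates x_2 ≥ 0. Every candidate vertex is excluded by some other constraint, so the feasible region is empty.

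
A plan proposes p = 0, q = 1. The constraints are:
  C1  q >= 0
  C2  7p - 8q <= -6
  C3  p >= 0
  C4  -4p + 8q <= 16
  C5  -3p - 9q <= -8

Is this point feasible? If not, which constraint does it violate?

feasible

C1: 1 ≥ 0 ✓
C2: -8 ≤ -6 ✓
C3: 0 ≥ 0 ✓
C4: 8 ≤ 16 ✓
C5: -9 ≤ -8 ✓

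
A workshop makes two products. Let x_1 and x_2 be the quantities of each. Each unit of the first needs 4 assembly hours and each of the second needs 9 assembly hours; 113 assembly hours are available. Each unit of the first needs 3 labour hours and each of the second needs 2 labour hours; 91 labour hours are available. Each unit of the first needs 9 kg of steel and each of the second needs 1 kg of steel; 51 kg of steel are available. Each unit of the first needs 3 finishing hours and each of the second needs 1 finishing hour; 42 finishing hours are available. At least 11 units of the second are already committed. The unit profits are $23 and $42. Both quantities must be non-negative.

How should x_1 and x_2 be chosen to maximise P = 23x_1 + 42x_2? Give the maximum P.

x_1 = 7/2, x_2 = 11, maximum P = 1085/2

The optimum lies where 4x_1 + 9x_2 = 113 and x_2 = 11.
Solving simultaneously gives x_1 = 7/2, x_2 = 11.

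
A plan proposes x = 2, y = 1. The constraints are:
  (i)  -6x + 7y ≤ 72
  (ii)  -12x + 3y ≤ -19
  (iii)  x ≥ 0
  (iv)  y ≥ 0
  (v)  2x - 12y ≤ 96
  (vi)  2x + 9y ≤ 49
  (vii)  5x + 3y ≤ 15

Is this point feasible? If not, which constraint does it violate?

(i): -5 ≤ 72 ✓
(ii): -21 ≤ -19 ✓
(iii): 2 ≥ 0 ✓
(iv): 1 ≥ 0 ✓
(v): -8 ≤ 96 ✓
(vi): 13 ≤ 49 ✓
(vii): 13 ≤ 15 ✓

feasible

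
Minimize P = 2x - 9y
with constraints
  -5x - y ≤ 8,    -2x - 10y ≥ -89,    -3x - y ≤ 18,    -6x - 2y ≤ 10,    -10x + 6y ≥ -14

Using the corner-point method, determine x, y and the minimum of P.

x = -169/48, y = 461/48, minimum P = -4487/48

Feasible corners and P = 2x - 9y:
  (-169/48, 461/48) → P = -4487/48
  (-3/2, -1/2) → P = 3/2
  (337/56, 431/56) → P = -3205/56
  (-4/7, -23/7) → P = 199/7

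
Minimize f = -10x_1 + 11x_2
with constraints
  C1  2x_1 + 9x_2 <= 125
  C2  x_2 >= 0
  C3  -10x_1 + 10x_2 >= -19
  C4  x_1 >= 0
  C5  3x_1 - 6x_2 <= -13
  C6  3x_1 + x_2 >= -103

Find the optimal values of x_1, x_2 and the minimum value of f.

x_1 = 122/15, x_2 = 187/30, minimum f = -383/30

Vertices and f = -10x_1 + 11x_2:
  (1421/110, 606/55) → f = -439/55
  (0, 125/9) → f = 1375/9
  (122/15, 187/30) → f = -383/30
  (0, 13/6) → f = 143/6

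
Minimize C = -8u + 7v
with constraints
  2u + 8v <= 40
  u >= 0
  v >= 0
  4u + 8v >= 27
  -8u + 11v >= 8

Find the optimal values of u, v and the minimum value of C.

Feasible corners and C = -8u + 7v:
  (0, 5) → C = 35
  (188/43, 168/43) → C = -328/43
  (0, 27/8) → C = 189/8
  (233/108, 62/27) → C = -32/27

At the optimal vertex, 2u + 8v = 40 and -8u + 11v = 8.
Solving simultaneously gives u = 188/43, v = 168/43.

u = 188/43, v = 168/43, minimum C = -328/43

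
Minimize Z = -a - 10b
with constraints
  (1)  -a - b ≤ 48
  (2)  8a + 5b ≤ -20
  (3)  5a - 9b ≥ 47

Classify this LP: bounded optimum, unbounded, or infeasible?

bounded optimum

Extreme points and Z = -a - 10b:
  (220/3, -364/3) → Z = 1140
  (-55/2, -41/2) → Z = 465/2
  (55/97, -476/97) → Z = 4705/97
The feasible region has finitely many vertices and no improving ray; the minimum is 4705/97 at (55/97, -476/97).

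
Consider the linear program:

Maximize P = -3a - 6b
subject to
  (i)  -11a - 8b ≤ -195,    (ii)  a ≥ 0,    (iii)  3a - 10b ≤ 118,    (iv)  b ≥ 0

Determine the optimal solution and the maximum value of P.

Extreme points and P = -3a - 6b:
  (0, 195/8) → P = -585/4
  (195/11, 0) → P = -585/11
  (118/3, 0) → P = -118
The feasible region is unbounded (it extends along (0, 1), (10, 3)), but P strictly decreases along every unbounded feasible direction, so there is no improving ray and the maximum is attained at a vertex.

At the optimal vertex, -11a - 8b = -195 and b = 0.
Solving simultaneously gives a = 195/11, b = 0.

a = 195/11, b = 0, maximum P = -585/11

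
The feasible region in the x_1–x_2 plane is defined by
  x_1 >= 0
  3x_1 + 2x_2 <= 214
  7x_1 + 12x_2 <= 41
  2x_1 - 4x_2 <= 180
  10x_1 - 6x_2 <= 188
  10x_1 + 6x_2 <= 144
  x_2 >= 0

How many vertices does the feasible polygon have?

3

Of the 21 pairwise boundary intersections, those satisfying every inequality are:
  (0, 41/12)
  (0, 0)
  (41/7, 0)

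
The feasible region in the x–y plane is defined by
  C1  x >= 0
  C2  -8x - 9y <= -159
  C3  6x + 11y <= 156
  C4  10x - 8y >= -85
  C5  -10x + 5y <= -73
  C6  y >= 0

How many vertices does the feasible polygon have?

Pairwise boundary intersections that survive every other constraint:
  (726/65, 503/65)
  (159/8, 0)
  (1583/140, 561/70)
  (26, 0)

4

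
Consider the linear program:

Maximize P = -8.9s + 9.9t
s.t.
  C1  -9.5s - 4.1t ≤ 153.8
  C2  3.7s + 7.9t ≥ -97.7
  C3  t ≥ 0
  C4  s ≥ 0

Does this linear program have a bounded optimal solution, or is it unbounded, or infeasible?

From the feasible point (0, 0), moving in the direction (0, 1) keeps every constraint satisfied while P increases without bound.

unbounded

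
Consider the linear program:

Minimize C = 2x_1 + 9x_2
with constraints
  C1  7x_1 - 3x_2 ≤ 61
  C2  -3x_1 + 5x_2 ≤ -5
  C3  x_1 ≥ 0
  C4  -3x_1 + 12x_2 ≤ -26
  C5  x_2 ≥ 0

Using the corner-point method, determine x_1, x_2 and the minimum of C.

At the optimal vertex, -3x_1 + 12x_2 = -26 and x_2 = 0.
Solving simultaneously gives x_1 = 26/3, x_2 = 0.

x_1 = 26/3, x_2 = 0, minimum C = 52/3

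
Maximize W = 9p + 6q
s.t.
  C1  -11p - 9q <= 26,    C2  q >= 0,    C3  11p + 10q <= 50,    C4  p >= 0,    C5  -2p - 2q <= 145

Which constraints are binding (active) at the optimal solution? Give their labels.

C2 and C3

Extreme points and W = 9p + 6q:
  (50/11, 0) → W = 450/11
  (0, 0) → W = 0
  (0, 5) → W = 30

The maximum is at (50/11, 0). Substituting into each constraint, equality holds for C2 and C3; the remaining constraints have slack.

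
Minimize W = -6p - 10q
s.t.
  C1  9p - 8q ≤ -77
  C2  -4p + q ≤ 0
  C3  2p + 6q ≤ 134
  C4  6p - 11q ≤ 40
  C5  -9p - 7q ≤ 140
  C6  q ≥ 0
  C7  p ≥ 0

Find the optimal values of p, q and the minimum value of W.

p = 61/7, q = 136/7, minimum W = -1726/7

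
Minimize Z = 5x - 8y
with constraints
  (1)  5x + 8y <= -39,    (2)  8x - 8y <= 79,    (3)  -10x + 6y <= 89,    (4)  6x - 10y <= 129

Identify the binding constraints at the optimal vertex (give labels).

(1) and (3)

Vertices and Z = 5x - 8y:
  (40/13, -707/104) → Z = 907/13
  (-43/5, 1/2) → Z = -47
  (-121/16, -279/16) → Z = 1627/16
  (-26, -57/2) → Z = 98

The minimum is at (-43/5, 1/2). Substituting into each constraint, equality holds for (1) and (3); the remaining constraints have slack.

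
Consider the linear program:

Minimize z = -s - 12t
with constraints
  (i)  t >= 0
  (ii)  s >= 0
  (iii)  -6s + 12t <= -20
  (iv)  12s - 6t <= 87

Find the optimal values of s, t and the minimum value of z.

s = 77/9, t = 47/18, minimum z = -359/9

Corner points and z = -s - 12t:
  (10/3, 0) → z = -10/3
  (29/4, 0) → z = -29/4
  (77/9, 47/18) → z = -359/9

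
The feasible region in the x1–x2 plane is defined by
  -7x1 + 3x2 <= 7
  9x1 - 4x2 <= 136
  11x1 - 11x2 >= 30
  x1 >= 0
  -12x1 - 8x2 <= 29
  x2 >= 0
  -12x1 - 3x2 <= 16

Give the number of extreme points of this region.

3

Intersecting each pair of boundary lines and keeping only the points that satisfy every inequality leaves:
  (1376/55, 1226/55)
  (136/9, 0)
  (30/11, 0)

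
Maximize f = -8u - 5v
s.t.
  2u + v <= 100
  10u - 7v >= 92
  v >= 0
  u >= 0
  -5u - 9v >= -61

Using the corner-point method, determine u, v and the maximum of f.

u = 46/5, v = 0, maximum f = -368/5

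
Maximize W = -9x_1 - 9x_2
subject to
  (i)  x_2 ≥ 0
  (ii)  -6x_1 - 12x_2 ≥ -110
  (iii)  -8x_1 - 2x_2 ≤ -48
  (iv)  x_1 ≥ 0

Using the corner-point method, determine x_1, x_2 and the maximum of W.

Corner points and W = -9x_1 - 9x_2:
  (55/3, 0) → W = -165
  (6, 0) → W = -54
  (89/21, 148/21) → W = -711/7

x_1 = 6, x_2 = 0, maximum W = -54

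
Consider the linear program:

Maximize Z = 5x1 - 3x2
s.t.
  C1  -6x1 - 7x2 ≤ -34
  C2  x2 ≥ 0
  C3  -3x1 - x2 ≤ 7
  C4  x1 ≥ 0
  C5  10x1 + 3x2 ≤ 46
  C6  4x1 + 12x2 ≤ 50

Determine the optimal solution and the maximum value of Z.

Extreme points and Z = 5x1 - 3x2:
  (55/13, 16/13) → Z = 227/13
  (29/22, 41/11) → Z = -101/22
  (67/18, 79/27) → Z = 59/6

The binding constraints are -6x1 - 7x2 = -34 and 10x1 + 3x2 = 46.
Solving simultaneously gives x1 = 55/13, x2 = 16/13.

x1 = 55/13, x2 = 16/13, maximum Z = 227/13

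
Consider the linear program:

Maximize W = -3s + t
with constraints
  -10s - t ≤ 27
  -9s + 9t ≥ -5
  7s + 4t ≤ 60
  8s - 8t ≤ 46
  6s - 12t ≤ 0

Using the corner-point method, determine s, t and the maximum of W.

Feasible corners and W = -3s + t:
  (-56/11, 263/11) → W = 431/11
  (-18/7, -9/7) → W = 45/7
  (560/99, 505/99) → W = -1175/99
  (10/9, 5/9) → W = -25/9

The binding constraints are -10s - t = 27 and 7s + 4t = 60.
Solving simultaneously gives s = -56/11, t = 263/11.

s = -56/11, t = 263/11, maximum W = 431/11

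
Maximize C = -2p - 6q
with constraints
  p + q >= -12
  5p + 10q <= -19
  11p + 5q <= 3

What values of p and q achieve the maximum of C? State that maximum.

Feasible corners and C = -2p - 6q:
  (-101/5, 41/5) → C = -44/5
  (21/2, -45/2) → C = 114
  (25/17, -224/85) → C = 1094/85

The optimum lies where p + q = -12 and 11p + 5q = 3.
Solving simultaneously gives p = 21/2, q = -45/2.

p = 21/2, q = -45/2, maximum C = 114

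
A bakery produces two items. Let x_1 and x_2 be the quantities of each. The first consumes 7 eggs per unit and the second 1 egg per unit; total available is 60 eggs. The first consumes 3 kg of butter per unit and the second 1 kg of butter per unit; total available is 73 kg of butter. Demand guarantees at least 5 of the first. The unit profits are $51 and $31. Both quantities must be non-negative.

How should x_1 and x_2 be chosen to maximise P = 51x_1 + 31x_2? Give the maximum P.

x_1 = 5, x_2 = 25, maximum P = 1030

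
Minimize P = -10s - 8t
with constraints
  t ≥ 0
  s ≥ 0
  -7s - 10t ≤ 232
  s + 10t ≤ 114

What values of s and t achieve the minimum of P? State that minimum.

Corner points and P = -10s - 8t:
  (0, 0) → P = 0
  (114, 0) → P = -1140
  (0, 57/5) → P = -456/5

The binding constraints are t = 0 and s + 10t = 114.
Solving simultaneously gives s = 114, t = 0.

s = 114, t = 0, minimum P = -1140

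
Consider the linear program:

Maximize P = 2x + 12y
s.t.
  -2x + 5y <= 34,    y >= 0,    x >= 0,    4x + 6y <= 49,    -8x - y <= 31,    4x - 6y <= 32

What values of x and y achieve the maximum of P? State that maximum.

Extreme points and P = 2x + 12y:
  (0, 34/5) → P = 408/5
  (41/32, 117/16) → P = 1445/16
  (0, 0) → P = 0
  (8, 0) → P = 16
  (81/8, 17/12) → P = 149/4

x = 41/32, y = 117/16, maximum P = 1445/16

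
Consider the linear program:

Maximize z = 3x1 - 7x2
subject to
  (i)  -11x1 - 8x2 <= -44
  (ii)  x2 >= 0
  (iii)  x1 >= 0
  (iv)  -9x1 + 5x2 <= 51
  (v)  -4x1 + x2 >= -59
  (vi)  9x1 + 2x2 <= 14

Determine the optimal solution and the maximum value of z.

Corner points and z = 3x1 - 7x2:
  (0, 11/2) → z = -77/2
  (12/25, 121/25) → z = -811/25
  (0, 7) → z = -49

The binding constraints are -11x1 - 8x2 = -44 and 9x1 + 2x2 = 14.
Solving simultaneously gives x1 = 12/25, x2 = 121/25.

x1 = 12/25, x2 = 121/25, maximum z = -811/25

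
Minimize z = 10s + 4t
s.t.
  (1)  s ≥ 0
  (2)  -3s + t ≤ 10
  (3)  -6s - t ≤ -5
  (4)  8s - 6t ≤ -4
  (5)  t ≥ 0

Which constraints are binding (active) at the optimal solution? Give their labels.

(3) and (4)

Corner points and z = 10s + 4t:
  (0, 10) → z = 40
  (0, 5) → z = 20
  (13/22, 16/11) → z = 129/11
The feasible region is unbounded (it extends along (3, 4), (1, 3)), but z strictly increases along every unbounded feasible direction, so there is no improving ray and the minimum is attained at a vertex.

The minimum is at (13/22, 16/11). Substituting into each constraint, equality holds for (3) and (4); the remaining constraints have slack.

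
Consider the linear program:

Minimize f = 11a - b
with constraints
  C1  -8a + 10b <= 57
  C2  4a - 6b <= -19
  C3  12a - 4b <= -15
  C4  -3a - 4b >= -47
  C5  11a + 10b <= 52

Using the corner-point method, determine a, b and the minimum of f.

The binding constraints are -8a + 10b = 57 and 4a - 6b = -19.
Solving simultaneously gives a = -19, b = -19/2.

a = -19, b = -19/2, minimum f = -399/2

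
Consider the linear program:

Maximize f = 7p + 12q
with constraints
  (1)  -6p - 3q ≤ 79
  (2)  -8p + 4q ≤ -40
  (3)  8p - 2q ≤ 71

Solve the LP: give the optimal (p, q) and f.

Feasible corners and f = 7p + 12q:
  (-49/12, -109/6) → f = -2959/12
  (55/36, -529/18) → f = -12311/36
  (51/4, 31/2) → f = 1101/4

The optimum lies where -8p + 4q = -40 and 8p - 2q = 71.
Solving simultaneously gives p = 51/4, q = 31/2.

p = 51/4, q = 31/2, maximum f = 1101/4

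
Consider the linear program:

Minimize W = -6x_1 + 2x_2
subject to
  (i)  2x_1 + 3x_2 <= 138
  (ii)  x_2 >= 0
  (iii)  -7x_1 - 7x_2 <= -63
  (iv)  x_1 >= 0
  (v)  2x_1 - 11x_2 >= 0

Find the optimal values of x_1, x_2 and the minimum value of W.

x_1 = 69, x_2 = 0, minimum W = -414

Corner points and W = -6x_1 + 2x_2:
  (69, 0) → W = -414
  (759/14, 69/7) → W = -2139/7
  (9, 0) → W = -54
  (99/13, 18/13) → W = -558/13

At the optimal vertex, 2x_1 + 3x_2 = 138 and x_2 = 0.
Solving simultaneously gives x_1 = 69, x_2 = 0.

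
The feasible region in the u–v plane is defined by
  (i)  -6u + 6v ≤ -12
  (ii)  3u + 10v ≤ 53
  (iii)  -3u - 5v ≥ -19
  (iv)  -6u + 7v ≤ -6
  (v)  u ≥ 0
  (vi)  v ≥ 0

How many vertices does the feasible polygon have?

3

Intersecting each pair of boundary lines and keeping only the points that satisfy every inequality leaves:
  (29/8, 13/8)
  (2, 0)
  (19/3, 0)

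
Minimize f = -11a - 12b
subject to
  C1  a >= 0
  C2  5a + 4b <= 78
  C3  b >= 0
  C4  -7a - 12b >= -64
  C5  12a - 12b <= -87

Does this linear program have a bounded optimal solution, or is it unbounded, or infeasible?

The boundaries a = 0 and 5a + 4b = 78 meet at (0, 39/2), but that point violates -7a - 12b ≥ -64. Every candidate vertex is excluded by some other constraint, so the feasible region is empty.

infeasible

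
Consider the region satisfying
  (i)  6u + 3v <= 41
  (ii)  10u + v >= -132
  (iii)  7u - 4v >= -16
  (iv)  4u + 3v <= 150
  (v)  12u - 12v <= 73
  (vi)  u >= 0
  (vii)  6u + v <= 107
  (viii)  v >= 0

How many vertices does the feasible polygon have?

The feasible vertices (each the meet of two boundaries and inside every other half-plane) are:
  (116/45, 383/45)
  (79/12, 1/2)
  (0, 4)
  (73/12, 0)
  (0, 0)

5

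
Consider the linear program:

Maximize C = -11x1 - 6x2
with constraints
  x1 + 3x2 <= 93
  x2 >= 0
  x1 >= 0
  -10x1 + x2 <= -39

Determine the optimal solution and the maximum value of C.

Corner points and C = -11x1 - 6x2:
  (93, 0) → C = -1023
  (210/31, 891/31) → C = -7656/31
  (39/10, 0) → C = -429/10

At the optimal vertex, x2 = 0 and -10x1 + x2 = -39.
Solving simultaneously gives x1 = 39/10, x2 = 0.

x1 = 39/10, x2 = 0, maximum C = -429/10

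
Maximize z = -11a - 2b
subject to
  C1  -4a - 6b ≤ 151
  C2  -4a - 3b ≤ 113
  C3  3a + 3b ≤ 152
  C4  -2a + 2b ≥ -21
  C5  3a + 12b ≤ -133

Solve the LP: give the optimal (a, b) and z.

a = -319/13, b = -193/39, maximum z = 10913/39

Feasible corners and z = -11a - 2b:
  (-75/4, -38/3) → z = 2779/12
  (-44/5, -193/10) → z = 677/5
  (-319/13, -193/39) → z = 10913/39
  (-7/15, -329/30) → z = 406/15

The optimum lies where -4a - 3b = 113 and 3a + 12b = -133.
Solving simultaneously gives a = -319/13, b = -193/39.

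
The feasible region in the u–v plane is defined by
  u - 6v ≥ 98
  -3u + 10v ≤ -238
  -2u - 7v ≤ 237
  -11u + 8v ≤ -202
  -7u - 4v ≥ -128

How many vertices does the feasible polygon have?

4

The feasible vertices (each the meet of two boundaries and inside every other half-plane) are:
  (58/43, -1006/43)
  (1116/41, -641/41)
  (-482/93, -3011/93)
  (1844/41, -1915/41)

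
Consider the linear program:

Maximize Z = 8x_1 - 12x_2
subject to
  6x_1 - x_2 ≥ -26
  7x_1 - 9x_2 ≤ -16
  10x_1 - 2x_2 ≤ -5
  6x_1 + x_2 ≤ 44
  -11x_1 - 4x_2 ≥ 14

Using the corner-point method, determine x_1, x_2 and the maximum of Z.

x_1 = -218/47, x_2 = -86/47, maximum Z = -712/47

Extreme points and Z = 8x_1 - 12x_2:
  (-218/47, -86/47) → Z = -712/47
  (-118/35, 202/35) → Z = -3368/35
  (-190/127, 78/127) → Z = -2456/127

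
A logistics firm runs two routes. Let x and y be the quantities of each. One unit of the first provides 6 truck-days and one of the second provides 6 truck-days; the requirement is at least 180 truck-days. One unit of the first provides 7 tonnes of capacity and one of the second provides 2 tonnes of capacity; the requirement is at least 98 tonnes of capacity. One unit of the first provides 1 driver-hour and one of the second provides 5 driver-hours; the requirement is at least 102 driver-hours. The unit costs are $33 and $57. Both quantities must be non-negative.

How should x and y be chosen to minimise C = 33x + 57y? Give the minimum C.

x = 12, y = 18, minimum C = 1422

The feasible region is unbounded (it extends along (0, 1), (1, 0)), but C strictly increases along every unbounded feasible direction, so there is no improving ray and the minimum is attained at a vertex.

The binding constraints are 6x + 6y = 180 and x + 5y = 102.
Solving simultaneously gives x = 12, y = 18.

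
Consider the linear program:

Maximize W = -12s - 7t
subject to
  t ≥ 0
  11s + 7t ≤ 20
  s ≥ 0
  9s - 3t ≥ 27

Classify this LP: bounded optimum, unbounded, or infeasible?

The boundaries t = 0 and 11s + 7t = 20 meet at (20/11, 0), but that point violates 9s - 3t ≥ 27. Every candidate vertex is excluded by some other constraint, so the feasible region is empty.

infeasible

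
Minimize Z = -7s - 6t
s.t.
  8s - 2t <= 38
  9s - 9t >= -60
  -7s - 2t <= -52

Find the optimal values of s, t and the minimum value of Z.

s = 77/9, t = 137/9, minimum Z = -1361/9

Feasible corners and Z = -7s - 6t:
  (77/9, 137/9) → Z = -1361/9
  (6, 5) → Z = -72
  (116/27, 296/27) → Z = -2588/27

The optimum lies where 8s - 2t = 38 and 9s - 9t = -60.
Solving simultaneously gives s = 77/9, t = 137/9.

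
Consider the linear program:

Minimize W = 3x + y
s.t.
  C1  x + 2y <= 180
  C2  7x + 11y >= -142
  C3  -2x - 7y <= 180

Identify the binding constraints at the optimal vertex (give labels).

C1 and C2

Feasible corners and W = 3x + y:
  (-2264/3, 1402/3) → W = -5390/3
  (540, -180) → W = 1440
  (986/27, -976/27) → W = 1982/27

The minimum is at (-2264/3, 1402/3). Substituting into each constraint, equality holds for C1 and C2; the remaining constraints have slack.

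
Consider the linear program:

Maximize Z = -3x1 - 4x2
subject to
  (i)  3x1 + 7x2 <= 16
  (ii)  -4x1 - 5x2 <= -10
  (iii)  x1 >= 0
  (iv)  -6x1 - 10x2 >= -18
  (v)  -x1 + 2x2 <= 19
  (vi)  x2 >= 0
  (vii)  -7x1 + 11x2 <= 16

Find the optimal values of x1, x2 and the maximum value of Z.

Vertices and Z = -3x1 - 4x2:
  (1, 6/5) → Z = -39/5
  (5/2, 0) → Z = -15/2
  (3, 0) → Z = -9

x1 = 5/2, x2 = 0, maximum Z = -15/2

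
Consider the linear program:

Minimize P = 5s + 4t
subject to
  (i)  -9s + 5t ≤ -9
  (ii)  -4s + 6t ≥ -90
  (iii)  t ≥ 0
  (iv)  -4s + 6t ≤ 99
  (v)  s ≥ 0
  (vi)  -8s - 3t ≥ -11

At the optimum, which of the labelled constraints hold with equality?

(i) and (iii)

Vertices and P = 5s + 4t:
  (1, 0) → P = 5
  (82/67, 27/67) → P = 518/67
  (11/8, 0) → P = 55/8

The minimum is at (1, 0). Substituting into each constraint, equality holds for (i) and (iii); the remaining constraints have slack.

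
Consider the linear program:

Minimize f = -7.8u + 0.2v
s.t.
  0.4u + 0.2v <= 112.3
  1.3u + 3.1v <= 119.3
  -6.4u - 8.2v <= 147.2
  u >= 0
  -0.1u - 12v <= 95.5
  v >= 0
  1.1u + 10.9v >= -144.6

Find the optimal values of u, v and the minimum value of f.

u = 1193/13, v = 0, minimum f = -3579/5

Corner points and f = -7.8u + 0.2v:
  (0, 1193/31) → f = 1193/155
  (1193/13, 0) → f = -3579/5
  (0, 0) → f = 0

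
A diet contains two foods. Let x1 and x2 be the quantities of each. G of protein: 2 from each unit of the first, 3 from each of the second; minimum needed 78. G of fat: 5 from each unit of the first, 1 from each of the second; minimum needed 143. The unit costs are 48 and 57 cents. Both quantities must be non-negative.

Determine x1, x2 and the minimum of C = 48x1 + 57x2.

Extreme points and C = 48x1 + 57x2:
  (0, 143) → C = 8151
  (39, 0) → C = 1872
  (27, 8) → C = 1752
The feasible region is unbounded (it extends along (0, 1), (1, 0)), but C strictly increases along every unbounded feasible direction, so there is no improving ray and the minimum is attained at a vertex.

The binding constraints are 2x1 + 3x2 = 78 and 5x1 + x2 = 143.
Solving simultaneously gives x1 = 27, x2 = 8.

x1 = 27, x2 = 8, minimum C = 1752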